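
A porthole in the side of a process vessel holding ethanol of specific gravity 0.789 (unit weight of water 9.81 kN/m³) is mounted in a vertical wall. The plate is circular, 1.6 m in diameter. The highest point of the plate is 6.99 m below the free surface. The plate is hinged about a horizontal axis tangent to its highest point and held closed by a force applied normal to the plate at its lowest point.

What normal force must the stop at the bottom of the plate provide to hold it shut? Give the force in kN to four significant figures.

γ = 0.789 × 9.81 = 7.74009 kN/m³.
The centroid is at the centre, 0.8 m below the top of the plate, so the centroid depth is h_c = 6.99 + 0.8 = 7.79 m.
A = π(0.8)² = 2.01062 m².
Resultant F = γ·h_c·A = 7.74009 × 7.79 × 2.01062 = 121.231 kN.
I_c = πr⁴/4 = π × 0.8⁴/4 = 0.321699 m⁴.
Centre of pressure: y_p = y_c + I_c/(y_c·A) = 7.79 + 0.321699/(7.79 × 2.01062) = 7.79 + 0.0205391 = 7.81054 m along the plane.
The resultant acts 0.8 + 0.0205391 = 0.820539 m (along the plate) below the hinge at the top edge, so the moment about the hinge is M = F × 0.820539 = 121.231 × 0.820539 = 99.4748 kN·m.
A normal force at the bottom, 1.6 m from the hinge, must supply this moment: P = 99.4748/1.6 = 62.1717 kN.

P ≈ 62.17 kN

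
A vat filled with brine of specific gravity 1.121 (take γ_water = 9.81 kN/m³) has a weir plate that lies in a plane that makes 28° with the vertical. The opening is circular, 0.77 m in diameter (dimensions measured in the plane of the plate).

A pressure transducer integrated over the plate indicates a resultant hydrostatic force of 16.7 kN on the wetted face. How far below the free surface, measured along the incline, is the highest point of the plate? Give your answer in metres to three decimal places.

γ = 1.121 × 9.81 = 10.99701 kN/m³.
A = π(0.385)² = 0.465663 m².
From F = γ·h_c·A, the centroid depth is h_c = 16.7/(10.99701 × 0.465663) = 3.26115 m.
The plate makes 28° with the vertical, i.e. θ = 90° − 28° = 62° to the horizontal. Measuring y along the incline from the free-surface line, vertical depth h = y·sinθ with sinθ = 0.882948.
Along the incline, y_c = h_c/sinθ = 3.26115/0.882948 = 3.69348 m.
The centroid is at the centre, 0.385 m below the top of the plate, so the highest point sits at y_top = 3.69348 − 0.385 = 3.30848 m along the incline.

y_top ≈ 3.308 m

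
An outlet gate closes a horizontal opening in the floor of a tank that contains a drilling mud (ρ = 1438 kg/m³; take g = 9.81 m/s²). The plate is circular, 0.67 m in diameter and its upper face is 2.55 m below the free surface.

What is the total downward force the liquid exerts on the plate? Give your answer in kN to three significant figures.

F ≈ 12.7 kN

γ = ρg = 1438 × 9.81 / 1000 = 14.10678 kN/m³.
The plate is horizontal, so pressure is uniform at p = γ·h = 14.10678 × 2.55 = 35.9723 kN/m².
A = π(0.335)² = 0.352565 m².
F = p·A = 35.9723 × 0.352565 = 12.6826 kN.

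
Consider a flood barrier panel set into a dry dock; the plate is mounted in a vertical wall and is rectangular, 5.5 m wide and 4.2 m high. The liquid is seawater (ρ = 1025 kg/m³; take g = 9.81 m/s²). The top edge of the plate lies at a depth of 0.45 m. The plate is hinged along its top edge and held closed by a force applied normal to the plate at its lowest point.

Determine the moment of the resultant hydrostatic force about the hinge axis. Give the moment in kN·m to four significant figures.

γ = ρg = 1025 × 9.81 / 1000 = 10.05525 kN/m³.
The centroid lies 4.2/2 = 2.1 m below the top edge, so the centroid depth is h_c = 0.45 + 2.1 = 2.55 m.
A = 5.5 × 4.2 = 23.1 m².
Resultant F = γ·h_c·A = 10.05525 × 2.55 × 23.1 = 592.305 kN.
I_c = b·h³/12 = 5.5 × 4.2³/12 = 33.957 m⁴.
Centre of pressure: y_p = y_c + I_c/(y_c·A) = 2.55 + 33.957/(2.55 × 23.1) = 2.55 + 0.576471 = 3.12647 m along the plane.
The resultant acts 2.1 + 0.576471 = 2.67647 m (along the plate) below the hinge at the top edge, so the moment about the hinge is M = F × 2.67647 = 592.305 × 2.67647 = 1585.29 kN·m.

M ≈ 1585 kN·m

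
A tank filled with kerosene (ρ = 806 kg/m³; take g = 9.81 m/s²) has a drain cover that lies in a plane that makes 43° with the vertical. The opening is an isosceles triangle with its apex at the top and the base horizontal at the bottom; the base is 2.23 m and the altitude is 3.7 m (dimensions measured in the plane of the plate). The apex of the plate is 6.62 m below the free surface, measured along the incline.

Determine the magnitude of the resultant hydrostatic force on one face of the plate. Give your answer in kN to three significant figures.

F ≈ 217 kN

γ = ρg = 806 × 9.81 / 1000 = 7.90686 kN/m³.
The plate makes 43° with the vertical, i.e. θ = 90° − 43° = 47° to the horizontal. Measuring y along the incline from the free-surface line, vertical depth h = y·sinθ with sinθ = 0.731354.
With the apex up, the centroid sits 2h/3 = 2 × 3.7/3 = 2.46667 m below the apex, so y_c = 6.62 + 2.46667 = 9.08667 m and h_c = 9.08667 × 0.731354 = 6.64557 m.
A = ½ × 2.23 × 3.7 = 4.1255 m².
Resultant F = γ·h_c·A = 7.90686 × 6.64557 × 4.1255 = 216.777 kN.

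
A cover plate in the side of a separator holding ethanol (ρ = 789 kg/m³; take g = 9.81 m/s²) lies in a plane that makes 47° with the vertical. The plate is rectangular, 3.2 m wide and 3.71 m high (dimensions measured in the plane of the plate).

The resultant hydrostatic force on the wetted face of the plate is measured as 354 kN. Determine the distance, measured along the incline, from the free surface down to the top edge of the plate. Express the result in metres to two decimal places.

y_top ≈ 3.79 m

γ = ρg = 789 × 9.81 / 1000 = 7.74009 kN/m³.
A = 3.2 × 3.71 = 11.872 m².
From F = γ·h_c·A, the centroid depth is h_c = 354/(7.74009 × 11.872) = 3.85242 m.
The plate makes 47° with the vertical, i.e. θ = 90° − 47° = 43° to the horizontal. Measuring y along the incline from the free-surface line, vertical depth h = y·sinθ with sinθ = 0.681998.
Along the incline, y_c = h_c/sinθ = 3.85242/0.681998 = 5.64873 m.
The centroid lies 3.71/2 = 1.855 m below the top edge, so the top edge sits at y_top = 5.64873 − 1.855 = 3.79373 m along the incline.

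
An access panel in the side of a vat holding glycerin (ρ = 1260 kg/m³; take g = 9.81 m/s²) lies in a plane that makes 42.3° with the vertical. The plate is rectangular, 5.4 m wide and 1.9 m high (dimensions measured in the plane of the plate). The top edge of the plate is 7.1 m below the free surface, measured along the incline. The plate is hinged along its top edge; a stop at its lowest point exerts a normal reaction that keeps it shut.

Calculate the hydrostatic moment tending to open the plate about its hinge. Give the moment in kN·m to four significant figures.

γ = ρg = 1260 × 9.81 / 1000 = 12.3606 kN/m³.
The plate makes 42.3° with the vertical, i.e. θ = 90° − 42.3° = 47.7° to the horizontal. Measuring y along the incline from the free-surface line, vertical depth h = y·sinθ with sinθ = 0.739631.
The centroid lies 1.9/2 = 0.95 m below the top edge, so y_c = 7.1 + 0.95 = 8.05 m and h_c = 8.05 × 0.739631 = 5.95403 m.
A = 5.4 × 1.9 = 10.26 m².
Resultant F = γ·h_c·A = 12.3606 × 5.95403 × 10.26 = 755.089 kN.
I_c = b·h³/12 = 5.4 × 1.9³/12 = 3.08655 m⁴.
Centre of pressure: y_p = y_c + I_c/(y_c·A) = 8.05 + 3.08655/(8.05 × 10.26) = 8.05 + 0.0373706 = 8.08737 m along the plane.
The resultant acts 0.95 + 0.0373706 = 0.987371 m (along the plate) below the hinge at the top edge, so the moment about the hinge is M = F × 0.987371 = 755.089 × 0.987371 = 745.553 kN·m.

M ≈ 745.6 kN·m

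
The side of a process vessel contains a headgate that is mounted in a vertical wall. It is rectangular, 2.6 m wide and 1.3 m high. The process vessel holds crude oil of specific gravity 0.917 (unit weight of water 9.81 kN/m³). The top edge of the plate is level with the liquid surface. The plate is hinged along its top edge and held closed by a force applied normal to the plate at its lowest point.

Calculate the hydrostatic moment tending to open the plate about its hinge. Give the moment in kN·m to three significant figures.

γ = 0.917 × 9.81 = 8.99577 kN/m³.
The centroid lies 1.3/2 = 0.65 m below the top edge, so the centroid depth is h_c = 0.65 m.
A = 2.6 × 1.3 = 3.38 m².
Resultant F = γ·h_c·A = 8.99577 × 0.65 × 3.38 = 19.7637 kN.
I_c = b·h³/12 = 2.6 × 1.3³/12 = 0.476017 m⁴.
Centre of pressure: y_p = y_c + I_c/(y_c·A) = 0.65 + 0.476017/(0.65 × 3.38) = 0.65 + 0.216667 = 0.866667 m along the plane.
The resultant acts 0.65 + 0.216667 = 0.866667 m (along the plate) below the hinge at the top edge, so the moment about the hinge is M = F × 0.866667 = 19.7637 × 0.866667 = 17.1285 kN·m.

M ≈ 17.1 kN·m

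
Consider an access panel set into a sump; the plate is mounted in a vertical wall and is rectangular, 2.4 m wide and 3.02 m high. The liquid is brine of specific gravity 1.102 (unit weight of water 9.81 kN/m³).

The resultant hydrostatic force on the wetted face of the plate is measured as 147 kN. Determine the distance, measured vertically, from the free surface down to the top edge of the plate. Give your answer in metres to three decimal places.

γ = 1.102 × 9.81 = 10.81062 kN/m³.
A = 2.4 × 3.02 = 7.248 m².
From F = γ·h_c·A, the centroid depth is h_c = 147/(10.81062 × 7.248) = 1.87607 m.
The centroid lies 3.02/2 = 1.51 m below the top edge, so the top edge sits at h_top = 1.87607 − 1.51 = 0.36607 m below the surface.

d_top ≈ 0.366 m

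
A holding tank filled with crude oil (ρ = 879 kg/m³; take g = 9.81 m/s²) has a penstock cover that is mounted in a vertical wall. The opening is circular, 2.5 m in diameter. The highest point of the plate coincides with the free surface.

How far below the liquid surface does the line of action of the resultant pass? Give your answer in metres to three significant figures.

h_p = 1.56 m

γ = ρg = 879 × 9.81 / 1000 = 8.62299 kN/m³.
The centroid is at the centre, 1.25 m below the top of the plate, so the centroid depth is h_c = 1.25 m.
A = π(1.25)² = 4.90874 m².
Resultant F = γ·h_c·A = 8.62299 × 1.25 × 4.90874 = 52.91 kN.
I_c = πr⁴/4 = π × 1.25⁴/4 = 1.91748 m⁴.
Centre of pressure: y_p = y_c + I_c/(y_c·A) = 1.25 + 1.91748/(1.25 × 4.90874) = 1.25 + 0.312501 = 1.5625 m along the plane.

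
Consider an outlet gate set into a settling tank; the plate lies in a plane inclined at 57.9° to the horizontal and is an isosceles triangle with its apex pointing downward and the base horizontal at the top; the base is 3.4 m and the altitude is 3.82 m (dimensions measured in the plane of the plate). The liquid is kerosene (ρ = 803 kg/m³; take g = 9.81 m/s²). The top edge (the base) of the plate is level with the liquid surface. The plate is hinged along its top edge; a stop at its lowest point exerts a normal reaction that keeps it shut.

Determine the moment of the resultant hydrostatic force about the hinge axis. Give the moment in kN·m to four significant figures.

γ = ρg = 803 × 9.81 / 1000 = 7.87743 kN/m³.
Let θ = 57.9° be the plate's angle to the horizontal; measure y along the incline from where the plane meets the free surface. Vertical depth h = y·sinθ with sinθ = 0.847122.
With the apex down, the centroid sits h/3 = 3.82/3 = 1.27333 m below the base (the top edge), so y_c = 1.27333 m and h_c = 1.27333 × 0.847122 = 1.07867 m.
A = ½ × 3.4 × 3.82 = 6.494 m².
Resultant F = γ·h_c·A = 7.87743 × 1.07867 × 6.494 = 55.1805 kN.
I_c = b·h³/36 = 3.4 × 3.82³/36 = 5.26461 m⁴.
Centre of pressure: y_p = y_c + I_c/(y_c·A) = 1.27333 + 5.26461/(1.27333 × 6.494) = 1.27333 + 0.636668 = 1.91 m along the plane.
The resultant acts 1.27333 + 0.636668 = 1.91 m (along the plate) below the hinge at the top edge, so the moment about the hinge is M = F × 1.91 = 55.1805 × 1.91 = 105.395 kN·m.

M ≈ 105.4 kN·m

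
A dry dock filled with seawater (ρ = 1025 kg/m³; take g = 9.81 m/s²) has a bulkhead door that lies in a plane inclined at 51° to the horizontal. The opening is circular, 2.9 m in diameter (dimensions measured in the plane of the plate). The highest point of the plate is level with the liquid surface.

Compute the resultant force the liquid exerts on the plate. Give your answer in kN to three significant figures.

γ = ρg = 1025 × 9.81 / 1000 = 10.05525 kN/m³.
Let θ = 51° be the plate's angle to the horizontal; measure y along the incline from where the plane meets the free surface. Vertical depth h = y·sinθ with sinθ = 0.777146.
The centroid is at the centre, 1.45 m below the top of the plate, so y_c = 1.45 m and h_c = 1.45 × 0.777146 = 1.12686 m.
A = π(1.45)² = 6.6052 m².
Resultant F = γ·h_c·A = 10.05525 × 1.12686 × 6.6052 = 74.8426 kN.

F ≈ 74.8 kN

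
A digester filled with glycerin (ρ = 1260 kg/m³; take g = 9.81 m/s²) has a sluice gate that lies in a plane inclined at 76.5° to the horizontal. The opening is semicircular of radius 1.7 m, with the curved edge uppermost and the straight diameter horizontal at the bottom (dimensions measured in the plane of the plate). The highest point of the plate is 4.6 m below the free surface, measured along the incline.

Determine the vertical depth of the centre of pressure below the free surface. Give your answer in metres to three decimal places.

h_p = 5.460 m

γ = ρg = 1260 × 9.81 / 1000 = 12.3606 kN/m³.
Let θ = 76.5° be the plate's angle to the horizontal; measure y along the incline from where the plane meets the free surface. Vertical depth h = y·sinθ with sinθ = 0.972370.
The centroid lies 4r/(3π) = 0.721502 m above the diameter, so r − 4r/(3π) = 1.7 − 0.721502 = 0.978498 m below the topmost point, so y_c = 4.6 + 0.978498 = 5.5785 m and h_c = 5.5785 × 0.972370 = 5.42437 m.
A = πr²/2 = π × 1.7²/2 = 4.5396 m².
Resultant F = γ·h_c·A = 12.3606 × 5.42437 × 4.5396 = 304.373 kN.
I_c = (π/8 − 8/(9π))·r⁴ = 0.109757 × 1.7⁴ = 0.916701 m⁴.
Centre of pressure: y_p = y_c + I_c/(y_c·A) = 5.5785 + 0.916701/(5.5785 × 4.5396) = 5.5785 + 0.0361987 = 5.6147 m along the plane.
Vertically, h_p = y_p·sinθ = 5.6147 × 0.972370 = 5.45957 m.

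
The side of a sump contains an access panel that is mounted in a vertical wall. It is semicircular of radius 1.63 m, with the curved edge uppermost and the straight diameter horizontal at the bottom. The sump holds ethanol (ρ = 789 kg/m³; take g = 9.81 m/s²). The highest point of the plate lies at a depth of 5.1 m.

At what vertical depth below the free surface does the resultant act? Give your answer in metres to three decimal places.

h_p = 6.069 m

γ = ρg = 789 × 9.81 / 1000 = 7.74009 kN/m³.
The centroid lies 4r/(3π) = 0.691793 m above the diameter, so r − 4r/(3π) = 1.63 − 0.691793 = 0.938207 m below the topmost point, so the centroid depth is h_c = 5.1 + 0.938207 = 6.03821 m.
A = πr²/2 = π × 1.63²/2 = 4.17345 m².
Resultant F = γ·h_c·A = 7.74009 × 6.03821 × 4.17345 = 195.052 kN.
I_c = (π/8 − 8/(9π))·r⁴ = 0.109757 × 1.63⁴ = 0.774788 m⁴.
Centre of pressure: y_p = y_c + I_c/(y_c·A) = 6.03821 + 0.774788/(6.03821 × 4.17345) = 6.03821 + 0.0307454 = 6.06896 m along the plane.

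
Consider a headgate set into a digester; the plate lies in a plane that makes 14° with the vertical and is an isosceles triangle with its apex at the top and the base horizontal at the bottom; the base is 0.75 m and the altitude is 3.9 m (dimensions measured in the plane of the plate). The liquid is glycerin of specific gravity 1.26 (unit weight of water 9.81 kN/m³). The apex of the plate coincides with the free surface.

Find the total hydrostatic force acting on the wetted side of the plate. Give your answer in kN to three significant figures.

γ = 1.26 × 9.81 = 12.3606 kN/m³.
The plate makes 14° with the vertical, i.e. θ = 90° − 14° = 76° to the horizontal. Measuring y along the incline from the free-surface line, vertical depth h = y·sinθ with sinθ = 0.970296.
With the apex up, the centroid sits 2h/3 = 2 × 3.9/3 = 2.6 m below the apex, so y_c = 2.6 m and h_c = 2.6 × 0.970296 = 2.52277 m.
A = ½ × 0.75 × 3.9 = 1.4625 m².
Resultant F = γ·h_c·A = 12.3606 × 2.52277 × 1.4625 = 45.6051 kN.

F ≈ 45.6 kN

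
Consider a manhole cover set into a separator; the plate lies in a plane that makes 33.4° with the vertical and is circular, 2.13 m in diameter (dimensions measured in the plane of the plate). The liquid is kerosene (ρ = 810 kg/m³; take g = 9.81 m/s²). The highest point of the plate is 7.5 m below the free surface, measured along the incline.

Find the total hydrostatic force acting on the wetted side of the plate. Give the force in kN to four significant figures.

γ = ρg = 810 × 9.81 / 1000 = 7.9461 kN/m³.
The plate makes 33.4° with the vertical, i.e. θ = 90° − 33.4° = 56.6° to the horizontal. Measuring y along the incline from the free-surface line, vertical depth h = y·sinθ with sinθ = 0.834848.
The centroid is at the centre, 1.065 m below the top of the plate, so y_c = 7.5 + 1.065 = 8.565 m and h_c = 8.565 × 0.834848 = 7.15047 m.
A = π(1.065)² = 3.56327 m².
Resultant F = γ·h_c·A = 7.9461 × 7.15047 × 3.56327 = 202.459 kN.

F ≈ 202.5 kN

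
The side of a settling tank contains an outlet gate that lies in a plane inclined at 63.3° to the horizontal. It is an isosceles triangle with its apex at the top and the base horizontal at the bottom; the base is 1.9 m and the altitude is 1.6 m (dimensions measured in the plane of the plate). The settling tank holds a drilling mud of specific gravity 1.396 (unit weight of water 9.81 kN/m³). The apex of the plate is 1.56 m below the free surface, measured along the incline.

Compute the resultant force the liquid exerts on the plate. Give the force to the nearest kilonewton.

γ = 1.396 × 9.81 = 13.69476 kN/m³.
Let θ = 63.3° be the plate's angle to the horizontal; measure y along the incline from where the plane meets the free surface. Vertical depth h = y·sinθ with sinθ = 0.893371.
With the apex up, the centroid sits 2h/3 = 2 × 1.6/3 = 1.06667 m below the apex, so y_c = 1.56 + 1.06667 = 2.62667 m and h_c = 2.62667 × 0.893371 = 2.34659 m.
A = ½ × 1.9 × 1.6 = 1.52 m².
Resultant F = γ·h_c·A = 13.69476 × 2.34659 × 1.52 = 48.8467 kN.

F ≈ 49 kN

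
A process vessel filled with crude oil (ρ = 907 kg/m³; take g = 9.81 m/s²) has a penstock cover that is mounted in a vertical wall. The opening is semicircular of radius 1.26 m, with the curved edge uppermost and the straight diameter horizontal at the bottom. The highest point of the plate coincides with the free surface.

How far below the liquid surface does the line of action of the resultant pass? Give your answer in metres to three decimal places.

h_p = 0.878 m

γ = ρg = 907 × 9.81 / 1000 = 8.89767 kN/m³.
The centroid lies 4r/(3π) = 0.534761 m above the diameter, so r − 4r/(3π) = 1.26 − 0.534761 = 0.725239 m below the topmost point, so the centroid depth is h_c = 0.725239 m.
A = πr²/2 = π × 1.26²/2 = 2.4938 m².
Resultant F = γ·h_c·A = 8.89767 × 0.725239 × 2.4938 = 16.0923 kN.
I_c = (π/8 − 8/(9π))·r⁴ = 0.109757 × 1.26⁴ = 0.27664 m⁴.
Centre of pressure: y_p = y_c + I_c/(y_c·A) = 0.725239 + 0.27664/(0.725239 × 2.4938) = 0.725239 + 0.152958 = 0.878197 m along the plane.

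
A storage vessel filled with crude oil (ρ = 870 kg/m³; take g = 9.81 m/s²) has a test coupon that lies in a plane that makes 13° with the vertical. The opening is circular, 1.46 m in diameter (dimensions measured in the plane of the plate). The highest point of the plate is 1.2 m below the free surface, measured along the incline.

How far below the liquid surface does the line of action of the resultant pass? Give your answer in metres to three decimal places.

γ = ρg = 870 × 9.81 / 1000 = 8.5347 kN/m³.
The plate makes 13° with the vertical, i.e. θ = 90° − 13° = 77° to the horizontal. Measuring y along the incline from the free-surface line, vertical depth h = y·sinθ with sinθ = 0.974370.
The centroid is at the centre, 0.73 m below the top of the plate, so y_c = 1.2 + 0.73 = 1.93 m and h_c = 1.93 × 0.974370 = 1.88053 m.
A = π(0.73)² = 1.67415 m².
Resultant F = γ·h_c·A = 8.5347 × 1.88053 × 1.67415 = 26.8697 kN.
I_c = πr⁴/4 = π × 0.73⁴/4 = 0.223039 m⁴.
Centre of pressure: y_p = y_c + I_c/(y_c·A) = 1.93 + 0.223039/(1.93 × 1.67415) = 1.93 + 0.0690286 = 1.99903 m along the plane.
Vertically, h_p = y_p·sinθ = 1.99903 × 0.974370 = 1.94779 m.

h_p = 1.948 m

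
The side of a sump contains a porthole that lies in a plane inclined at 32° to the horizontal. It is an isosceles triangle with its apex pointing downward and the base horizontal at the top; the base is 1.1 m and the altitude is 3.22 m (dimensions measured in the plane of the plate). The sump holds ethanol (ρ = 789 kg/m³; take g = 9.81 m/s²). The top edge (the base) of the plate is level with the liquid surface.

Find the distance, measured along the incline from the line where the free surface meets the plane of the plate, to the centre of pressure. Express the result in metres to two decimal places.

γ = ρg = 789 × 9.81 / 1000 = 7.74009 kN/m³.
Let θ = 32° be the plate's angle to the horizontal; measure y along the incline from where the plane meets the free surface. Vertical depth h = y·sinθ with sinθ = 0.529919.
With the apex down, the centroid sits h/3 = 3.22/3 = 1.07333 m below the base (the top edge), so y_c = 1.07333 m and h_c = 1.07333 × 0.529919 = 0.568778 m.
A = ½ × 1.1 × 3.22 = 1.771 m².
Resultant F = γ·h_c·A = 7.74009 × 0.568778 × 1.771 = 7.79664 kN.
I_c = b·h³/36 = 1.1 × 3.22³/36 = 1.02014 m⁴.
Centre of pressure: y_p = y_c + I_c/(y_c·A) = 1.07333 + 1.02014/(1.07333 × 1.771) = 1.07333 + 0.536671 = 1.61 m along the plane.

y_p = 1.61 m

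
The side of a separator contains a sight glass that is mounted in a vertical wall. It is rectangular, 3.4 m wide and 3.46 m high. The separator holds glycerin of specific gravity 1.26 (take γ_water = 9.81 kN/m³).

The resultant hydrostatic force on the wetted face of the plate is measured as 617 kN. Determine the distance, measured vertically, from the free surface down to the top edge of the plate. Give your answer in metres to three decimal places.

d_top ≈ 2.513 m

γ = 1.26 × 9.81 = 12.3606 kN/m³.
A = 3.4 × 3.46 = 11.764 m².
From F = γ·h_c·A, the centroid depth is h_c = 617/(12.3606 × 11.764) = 4.24317 m.
The centroid lies 3.46/2 = 1.73 m below the top edge, so the top edge sits at h_top = 4.24317 − 1.73 = 2.51317 m below the surface.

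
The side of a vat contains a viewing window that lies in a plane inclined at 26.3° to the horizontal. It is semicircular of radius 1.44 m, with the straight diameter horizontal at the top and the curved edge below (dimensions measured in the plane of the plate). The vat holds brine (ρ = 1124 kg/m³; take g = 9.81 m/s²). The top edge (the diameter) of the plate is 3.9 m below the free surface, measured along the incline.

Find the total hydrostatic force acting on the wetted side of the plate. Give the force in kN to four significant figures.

γ = ρg = 1124 × 9.81 / 1000 = 11.02644 kN/m³.
Let θ = 26.3° be the plate's angle to the horizontal; measure y along the incline from where the plane meets the free surface. Vertical depth h = y·sinθ with sinθ = 0.443071.
The centroid of a semicircle lies 4r/(3π) = 0.611155 m from the diameter, here below the top edge, so y_c = 3.9 + 0.611155 = 4.51115 m and h_c = 4.51115 × 0.443071 = 1.99876 m.
A = πr²/2 = π × 1.44²/2 = 3.2572 m².
Resultant F = γ·h_c·A = 11.02644 × 1.99876 × 3.2572 = 71.7861 kN.

F ≈ 71.79 kN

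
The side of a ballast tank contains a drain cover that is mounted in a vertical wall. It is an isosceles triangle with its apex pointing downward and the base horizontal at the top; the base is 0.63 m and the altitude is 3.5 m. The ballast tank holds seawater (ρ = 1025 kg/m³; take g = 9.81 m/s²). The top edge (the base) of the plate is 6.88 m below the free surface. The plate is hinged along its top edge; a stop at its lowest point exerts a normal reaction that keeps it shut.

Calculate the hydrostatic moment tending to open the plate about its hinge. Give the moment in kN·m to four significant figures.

M ≈ 111.6 kN·m

γ = ρg = 1025 × 9.81 / 1000 = 10.05525 kN/m³.
With the apex down, the centroid sits h/3 = 3.5/3 = 1.16667 m below the base (the top edge), so the centroid depth is h_c = 6.88 + 1.16667 = 8.04667 m.
A = ½ × 0.63 × 3.5 = 1.1025 m².
Resultant F = γ·h_c·A = 10.05525 × 8.04667 × 1.1025 = 89.2047 kN.
I_c = b·h³/36 = 0.63 × 3.5³/36 = 0.750313 m⁴.
Centre of pressure: y_p = y_c + I_c/(y_c·A) = 8.04667 + 0.750313/(8.04667 × 1.1025) = 8.04667 + 0.0845761 = 8.13125 m along the plane.
The resultant acts 1.16667 + 0.0845761 = 1.25125 m (along the plate) below the hinge at the top edge, so the moment about the hinge is M = F × 1.25125 = 89.2047 × 1.25125 = 111.617 kN·m.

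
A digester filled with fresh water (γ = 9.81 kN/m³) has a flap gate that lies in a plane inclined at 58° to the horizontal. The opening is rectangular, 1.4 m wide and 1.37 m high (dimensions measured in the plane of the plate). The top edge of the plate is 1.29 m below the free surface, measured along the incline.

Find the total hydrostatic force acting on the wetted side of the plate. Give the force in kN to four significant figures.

F ≈ 31.51 kN

γ = 9.81 kN/m³.
Let θ = 58° be the plate's angle to the horizontal; measure y along the incline from where the plane meets the free surface. Vertical depth h = y·sinθ with sinθ = 0.848048.
The centroid lies 1.37/2 = 0.685 m below the top edge, so y_c = 1.29 + 0.685 = 1.975 m and h_c = 1.975 × 0.848048 = 1.67489 m.
A = 1.4 × 1.37 = 1.918 m².
Resultant F = γ·h_c·A = 9.81 × 1.67489 × 1.918 = 31.514 kN.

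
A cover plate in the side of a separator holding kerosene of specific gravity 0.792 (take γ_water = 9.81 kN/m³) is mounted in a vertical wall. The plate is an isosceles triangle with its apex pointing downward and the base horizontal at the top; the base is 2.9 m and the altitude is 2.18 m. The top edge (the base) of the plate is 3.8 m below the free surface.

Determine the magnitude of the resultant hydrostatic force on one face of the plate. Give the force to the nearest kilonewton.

γ = 0.792 × 9.81 = 7.76952 kN/m³.
With the apex down, the centroid sits h/3 = 2.18/3 = 0.726667 m below the base (the top edge), so the centroid depth is h_c = 3.8 + 0.726667 = 4.52667 m.
A = ½ × 2.9 × 2.18 = 3.161 m².
Resultant F = γ·h_c·A = 7.76952 × 4.52667 × 3.161 = 111.173 kN.

F ≈ 111 kN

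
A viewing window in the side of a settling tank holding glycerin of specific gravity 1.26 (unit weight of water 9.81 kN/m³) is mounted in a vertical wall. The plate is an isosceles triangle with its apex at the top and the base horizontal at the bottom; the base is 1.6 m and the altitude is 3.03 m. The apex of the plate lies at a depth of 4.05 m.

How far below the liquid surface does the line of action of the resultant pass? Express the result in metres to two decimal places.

γ = 1.26 × 9.81 = 12.3606 kN/m³.
With the apex up, the centroid sits 2h/3 = 2 × 3.03/3 = 2.02 m below the apex, so the centroid depth is h_c = 4.05 + 2.02 = 6.07 m.
A = ½ × 1.6 × 3.03 = 2.424 m².
Resultant F = γ·h_c·A = 12.3606 × 6.07 × 2.424 = 181.87 kN.
I_c = b·h³/36 = 1.6 × 3.03³/36 = 1.23636 m⁴.
Centre of pressure: y_p = y_c + I_c/(y_c·A) = 6.07 + 1.23636/(6.07 × 2.424) = 6.07 + 0.0840279 = 6.15403 m along the plane.

h_p = 6.15 m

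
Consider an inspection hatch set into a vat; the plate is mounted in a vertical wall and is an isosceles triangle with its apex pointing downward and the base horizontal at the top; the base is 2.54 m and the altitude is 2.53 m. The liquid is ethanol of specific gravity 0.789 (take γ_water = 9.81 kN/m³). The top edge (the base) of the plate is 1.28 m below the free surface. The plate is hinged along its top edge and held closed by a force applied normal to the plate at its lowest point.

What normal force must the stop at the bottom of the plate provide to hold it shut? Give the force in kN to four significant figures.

γ = 0.789 × 9.81 = 7.74009 kN/m³.
With the apex down, the centroid sits h/3 = 2.53/3 = 0.843333 m below the base (the top edge), so the centroid depth is h_c = 1.28 + 0.843333 = 2.12333 m.
A = ½ × 2.54 × 2.53 = 3.2131 m².
Resultant F = γ·h_c·A = 7.74009 × 2.12333 × 3.2131 = 52.8065 kN.
I_c = b·h³/36 = 2.54 × 2.53³/36 = 1.1426 m⁴.
Centre of pressure: y_p = y_c + I_c/(y_c·A) = 2.12333 + 1.1426/(2.12333 × 3.2131) = 2.12333 + 0.167476 = 2.29081 m along the plane.
The resultant acts 0.843333 + 0.167476 = 1.01081 m (along the plate) below the hinge at the top edge, so the moment about the hinge is M = F × 1.01081 = 52.8065 × 1.01081 = 53.3773 kN·m.
A normal force at the bottom, 2.53 m from the hinge, must supply this moment: P = 53.3773/2.53 = 21.0977 kN.

P ≈ 21.10 kN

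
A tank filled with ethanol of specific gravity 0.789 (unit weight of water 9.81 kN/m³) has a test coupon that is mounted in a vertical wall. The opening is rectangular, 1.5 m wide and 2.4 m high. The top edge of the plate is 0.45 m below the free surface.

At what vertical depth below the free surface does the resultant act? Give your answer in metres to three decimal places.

h_p = 1.941 m

γ = 0.789 × 9.81 = 7.74009 kN/m³.
The centroid lies 2.4/2 = 1.2 m below the top edge, so the centroid depth is h_c = 0.45 + 1.2 = 1.65 m.
A = 1.5 × 2.4 = 3.6 m².
Resultant F = γ·h_c·A = 7.74009 × 1.65 × 3.6 = 45.9761 kN.
I_c = b·h³/12 = 1.5 × 2.4³/12 = 1.728 m⁴.
Centre of pressure: y_p = y_c + I_c/(y_c·A) = 1.65 + 1.728/(1.65 × 3.6) = 1.65 + 0.290909 = 1.94091 m along the plane.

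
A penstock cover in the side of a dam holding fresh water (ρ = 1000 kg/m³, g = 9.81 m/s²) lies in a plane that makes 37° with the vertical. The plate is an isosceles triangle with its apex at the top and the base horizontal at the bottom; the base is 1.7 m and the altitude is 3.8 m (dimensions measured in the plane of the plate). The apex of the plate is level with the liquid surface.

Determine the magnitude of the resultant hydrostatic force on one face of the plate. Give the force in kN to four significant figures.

γ = ρg = 1000 × 9.81 = 9810 N/m³ = 9.81 kN/m³.
The plate makes 37° with the vertical, i.e. θ = 90° − 37° = 53° to the horizontal. Measuring y along the incline from the free-surface line, vertical depth h = y·sinθ with sinθ = 0.798636.
With the apex up, the centroid sits 2h/3 = 2 × 3.8/3 = 2.53333 m below the apex, so y_c = 2.53333 m and h_c = 2.53333 × 0.798636 = 2.02321 m.
A = ½ × 1.7 × 3.8 = 3.23 m².
Resultant F = γ·h_c·A = 9.81 × 2.02321 × 3.23 = 64.108 kN.

F ≈ 64.11 kN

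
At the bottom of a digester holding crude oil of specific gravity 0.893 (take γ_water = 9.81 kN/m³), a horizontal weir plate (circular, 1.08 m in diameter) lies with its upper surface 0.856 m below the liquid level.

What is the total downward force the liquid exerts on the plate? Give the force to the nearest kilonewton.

γ = 0.893 × 9.81 = 8.76033 kN/m³.
The plate is horizontal, so pressure is uniform at p = γ·h = 8.76033 × 0.856 = 7.49884 kN/m².
A = π(0.54)² = 0.916088 m².
F = p·A = 7.49884 × 0.916088 = 6.8696 kN.

F ≈ 7 kN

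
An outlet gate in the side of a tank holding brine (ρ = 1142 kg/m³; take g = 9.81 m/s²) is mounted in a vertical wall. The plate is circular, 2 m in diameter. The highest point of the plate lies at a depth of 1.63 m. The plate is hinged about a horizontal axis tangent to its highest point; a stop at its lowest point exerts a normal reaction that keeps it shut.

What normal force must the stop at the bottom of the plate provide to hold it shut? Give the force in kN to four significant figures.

γ = ρg = 1142 × 9.81 / 1000 = 11.20302 kN/m³.
The centroid is at the centre, 1 m below the top of the plate, so the centroid depth is h_c = 1.63 + 1 = 2.63 m.
A = π(1)² = 3.14159 m².
Resultant F = γ·h_c·A = 11.20302 × 2.63 × 3.14159 = 92.5636 kN.
I_c = πr⁴/4 = π × 1⁴/4 = 0.785398 m⁴.
Centre of pressure: y_p = y_c + I_c/(y_c·A) = 2.63 + 0.785398/(2.63 × 3.14159) = 2.63 + 0.0950571 = 2.72506 m along the plane.
The resultant acts 1 + 0.0950571 = 1.09506 m (along the plate) below the hinge at the top edge, so the moment about the hinge is M = F × 1.09506 = 92.5636 × 1.09506 = 101.363 kN·m.
A normal force at the bottom, 2 m from the hinge, must supply this moment: P = 101.363/2 = 50.6815 kN.

P ≈ 50.68 kN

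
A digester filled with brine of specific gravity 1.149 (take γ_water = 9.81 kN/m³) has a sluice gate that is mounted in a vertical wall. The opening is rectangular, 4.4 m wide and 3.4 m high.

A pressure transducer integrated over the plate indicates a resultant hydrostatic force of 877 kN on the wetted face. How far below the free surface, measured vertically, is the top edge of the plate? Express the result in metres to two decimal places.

d_top ≈ 3.50 m

γ = 1.149 × 9.81 = 11.27169 kN/m³.
A = 4.4 × 3.4 = 14.96 m².
From F = γ·h_c·A, the centroid depth is h_c = 877/(11.27169 × 14.96) = 5.20091 m.
The centroid lies 3.4/2 = 1.7 m below the top edge, so the top edge sits at h_top = 5.20091 − 1.7 = 3.50091 m below the surface.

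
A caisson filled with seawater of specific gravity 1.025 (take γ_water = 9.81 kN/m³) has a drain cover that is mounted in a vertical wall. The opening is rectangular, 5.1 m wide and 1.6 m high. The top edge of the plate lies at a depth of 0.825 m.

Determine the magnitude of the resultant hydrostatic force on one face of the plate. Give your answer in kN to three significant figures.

F ≈ 133 kN

γ = 1.025 × 9.81 = 10.05525 kN/m³.
The centroid lies 1.6/2 = 0.8 m below the top edge, so the centroid depth is h_c = 0.825 + 0.8 = 1.625 m.
A = 5.1 × 1.6 = 8.16 m².
Resultant F = γ·h_c·A = 10.05525 × 1.625 × 8.16 = 133.333 kN.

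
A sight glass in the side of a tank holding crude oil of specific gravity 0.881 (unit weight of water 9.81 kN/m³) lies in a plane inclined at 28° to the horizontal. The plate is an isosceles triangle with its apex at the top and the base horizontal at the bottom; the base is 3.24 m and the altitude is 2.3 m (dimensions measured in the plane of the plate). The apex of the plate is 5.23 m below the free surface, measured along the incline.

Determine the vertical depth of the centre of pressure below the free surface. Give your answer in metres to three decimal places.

h_p = 3.196 m

γ = 0.881 × 9.81 = 8.64261 kN/m³.
Let θ = 28° be the plate's angle to the horizontal; measure y along the incline from where the plane meets the free surface. Vertical depth h = y·sinθ with sinθ = 0.469472.
With the apex up, the centroid sits 2h/3 = 2 × 2.3/3 = 1.53333 m below the apex, so y_c = 5.23 + 1.53333 = 6.76333 m and h_c = 6.76333 × 0.469472 = 3.17519 m.
A = ½ × 3.24 × 2.3 = 3.726 m².
Resultant F = γ·h_c·A = 8.64261 × 3.17519 × 3.726 = 102.249 kN.
I_c = b·h³/36 = 3.24 × 2.3³/36 = 1.09503 m⁴.
Centre of pressure: y_p = y_c + I_c/(y_c·A) = 6.76333 + 1.09503/(6.76333 × 3.726) = 6.76333 + 0.0434533 = 6.80678 m along the plane.
Vertically, h_p = y_p·sinθ = 6.80678 × 0.469472 = 3.19559 m.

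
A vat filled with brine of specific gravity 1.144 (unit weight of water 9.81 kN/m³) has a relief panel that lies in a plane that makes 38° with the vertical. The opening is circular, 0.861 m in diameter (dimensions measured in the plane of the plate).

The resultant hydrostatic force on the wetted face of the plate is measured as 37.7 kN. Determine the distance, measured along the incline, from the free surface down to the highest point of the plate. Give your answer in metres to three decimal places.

y_top ≈ 6.891 m

γ = 1.144 × 9.81 = 11.22264 kN/m³.
A = π(0.4305)² = 0.582232 m².
From F = γ·h_c·A, the centroid depth is h_c = 37.7/(11.22264 × 0.582232) = 5.76966 m.
The plate makes 38° with the vertical, i.e. θ = 90° − 38° = 52° to the horizontal. Measuring y along the incline from the free-surface line, vertical depth h = y·sinθ with sinθ = 0.788011.
Along the incline, y_c = h_c/sinθ = 5.76966/0.788011 = 7.3218 m.
The centroid is at the centre, 0.4305 m below the top of the plate, so the highest point sits at y_top = 7.3218 − 0.4305 = 6.8913 m along the incline.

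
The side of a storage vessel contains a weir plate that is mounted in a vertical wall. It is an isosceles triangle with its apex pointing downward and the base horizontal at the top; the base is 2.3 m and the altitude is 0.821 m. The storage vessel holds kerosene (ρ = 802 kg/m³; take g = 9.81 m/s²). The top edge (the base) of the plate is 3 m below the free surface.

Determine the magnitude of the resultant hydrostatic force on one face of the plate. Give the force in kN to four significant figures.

γ = ρg = 802 × 9.81 / 1000 = 7.86762 kN/m³.
With the apex down, the centroid sits h/3 = 0.821/3 = 0.273667 m below the base (the top edge), so the centroid depth is h_c = 3 + 0.273667 = 3.27367 m.
A = ½ × 2.3 × 0.821 = 0.94415 m².
Resultant F = γ·h_c·A = 7.86762 × 3.27367 × 0.94415 = 24.3175 kN.

F ≈ 24.32 kN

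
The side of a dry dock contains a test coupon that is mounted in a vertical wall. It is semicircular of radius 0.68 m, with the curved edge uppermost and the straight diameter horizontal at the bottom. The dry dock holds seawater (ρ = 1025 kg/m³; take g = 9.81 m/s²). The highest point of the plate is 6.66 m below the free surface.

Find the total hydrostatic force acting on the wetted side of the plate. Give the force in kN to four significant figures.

F ≈ 51.50 kN

γ = ρg = 1025 × 9.81 / 1000 = 10.05525 kN/m³.
The centroid lies 4r/(3π) = 0.288601 m above the diameter, so r − 4r/(3π) = 0.68 − 0.288601 = 0.391399 m below the topmost point, so the centroid depth is h_c = 6.66 + 0.391399 = 7.0514 m.
A = πr²/2 = π × 0.68²/2 = 0.726336 m².
Resultant F = γ·h_c·A = 10.05525 × 7.0514 × 0.726336 = 51.4998 kN.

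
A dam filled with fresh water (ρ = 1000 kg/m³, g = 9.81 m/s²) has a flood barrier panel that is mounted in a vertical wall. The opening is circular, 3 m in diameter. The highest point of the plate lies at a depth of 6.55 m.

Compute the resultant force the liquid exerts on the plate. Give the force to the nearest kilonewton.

γ = ρg = 1000 × 9.81 = 9810 N/m³ = 9.81 kN/m³.
The centroid is at the centre, 1.5 m below the top of the plate, so the centroid depth is h_c = 6.55 + 1.5 = 8.05 m.
A = π(1.5)² = 7.06858 m².
Resultant F = γ·h_c·A = 9.81 × 8.05 × 7.06858 = 558.209 kN.

F ≈ 558 kN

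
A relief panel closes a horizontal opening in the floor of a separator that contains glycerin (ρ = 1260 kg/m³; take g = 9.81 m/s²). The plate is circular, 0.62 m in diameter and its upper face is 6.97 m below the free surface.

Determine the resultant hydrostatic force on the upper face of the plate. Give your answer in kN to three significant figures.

F ≈ 26.0 kN

γ = ρg = 1260 × 9.81 / 1000 = 12.3606 kN/m³.
The plate is horizontal, so pressure is uniform at p = γ·h = 12.3606 × 6.97 = 86.1534 kN/m².
A = π(0.31)² = 0.301907 m².
F = p·A = 86.1534 × 0.301907 = 26.0103 kN.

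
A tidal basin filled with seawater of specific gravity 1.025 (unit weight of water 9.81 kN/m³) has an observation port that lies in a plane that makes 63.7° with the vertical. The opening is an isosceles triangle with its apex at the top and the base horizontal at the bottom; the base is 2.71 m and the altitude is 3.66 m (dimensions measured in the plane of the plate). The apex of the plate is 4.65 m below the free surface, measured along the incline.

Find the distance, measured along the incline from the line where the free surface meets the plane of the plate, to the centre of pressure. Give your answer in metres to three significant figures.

y_p = 7.19 m

γ = 1.025 × 9.81 = 10.05525 kN/m³.
The plate makes 63.7° with the vertical, i.e. θ = 90° − 63.7° = 26.3° to the horizontal. Measuring y along the incline from the free-surface line, vertical depth h = y·sinθ with sinθ = 0.443071.
With the apex up, the centroid sits 2h/3 = 2 × 3.66/3 = 2.44 m below the apex, so y_c = 4.65 + 2.44 = 7.09 m and h_c = 7.09 × 0.443071 = 3.14137 m.
A = ½ × 2.71 × 3.66 = 4.9593 m².
Resultant F = γ·h_c·A = 10.05525 × 3.14137 × 4.9593 = 156.651 kN.
I_c = b·h³/36 = 2.71 × 3.66³/36 = 3.69071 m⁴.
Centre of pressure: y_p = y_c + I_c/(y_c·A) = 7.09 + 3.69071/(7.09 × 4.9593) = 7.09 + 0.104965 = 7.19496 m along the plane.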